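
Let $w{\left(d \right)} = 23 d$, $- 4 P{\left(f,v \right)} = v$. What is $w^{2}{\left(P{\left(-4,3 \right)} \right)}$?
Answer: $\frac{4761}{16} \approx 297.56$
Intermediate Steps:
$P{\left(f,v \right)} = - \frac{v}{4}$
$w^{2}{\left(P{\left(-4,3 \right)} \right)} = \left(23 \left(\left(- \frac{1}{4}\right) 3\right)\right)^{2} = \left(23 \left(- \frac{3}{4}\right)\right)^{2} = \left(- \frac{69}{4}\right)^{2} = \frac{4761}{16}$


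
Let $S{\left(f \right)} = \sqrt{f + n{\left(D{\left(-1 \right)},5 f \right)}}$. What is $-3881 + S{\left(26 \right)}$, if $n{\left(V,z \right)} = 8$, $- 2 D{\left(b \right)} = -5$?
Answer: $-3881 + \sqrt{34} \approx -3875.2$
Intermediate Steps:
$D{\left(b \right)} = \frac{5}{2}$ ($D{\left(b \right)} = \left(- \frac{1}{2}\right) \left(-5\right) = \frac{5}{2}$)
$S{\left(f \right)} = \sqrt{8 + f}$ ($S{\left(f \right)} = \sqrt{f + 8} = \sqrt{8 + f}$)
$-3881 + S{\left(26 \right)} = -3881 + \sqrt{8 + 26} = -3881 + \sqrt{34}$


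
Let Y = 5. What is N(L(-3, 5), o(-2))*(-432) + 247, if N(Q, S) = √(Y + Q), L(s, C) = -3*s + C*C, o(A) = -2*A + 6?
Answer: 247 - 432*√39 ≈ -2450.8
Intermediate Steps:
o(A) = 6 - 2*A
L(s, C) = C² - 3*s (L(s, C) = -3*s + C² = C² - 3*s)
N(Q, S) = √(5 + Q)
N(L(-3, 5), o(-2))*(-432) + 247 = √(5 + (5² - 3*(-3)))*(-432) + 247 = √(5 + (25 + 9))*(-432) + 247 = √(5 + 34)*(-432) + 247 = √39*(-432) + 247 = -432*√39 + 247 = 247 - 432*√39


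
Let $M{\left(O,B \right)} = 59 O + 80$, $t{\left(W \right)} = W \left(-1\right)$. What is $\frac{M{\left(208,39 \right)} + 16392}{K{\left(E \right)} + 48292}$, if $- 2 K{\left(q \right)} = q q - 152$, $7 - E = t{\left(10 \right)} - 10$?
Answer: $\frac{57488}{96007} \approx 0.59879$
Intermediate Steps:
$t{\left(W \right)} = - W$
$M{\left(O,B \right)} = 80 + 59 O$
$E = 27$ ($E = 7 - \left(\left(-1\right) 10 - 10\right) = 7 - \left(-10 - 10\right) = 7 - -20 = 7 + 20 = 27$)
$K{\left(q \right)} = 76 - \frac{q^{2}}{2}$ ($K{\left(q \right)} = - \frac{q q - 152}{2} = - \frac{q^{2} - 152}{2} = - \frac{-152 + q^{2}}{2} = 76 - \frac{q^{2}}{2}$)
$\frac{M{\left(208,39 \right)} + 16392}{K{\left(E \right)} + 48292} = \frac{\left(80 + 59 \cdot 208\right) + 16392}{\left(76 - \frac{27^{2}}{2}\right) + 48292} = \frac{\left(80 + 12272\right) + 16392}{\left(76 - \frac{729}{2}\right) + 48292} = \frac{12352 + 16392}{\left(76 - \frac{729}{2}\right) + 48292} = \frac{28744}{- \frac{577}{2} + 48292} = \frac{28744}{\frac{96007}{2}} = 28744 \cdot \frac{2}{96007} = \frac{57488}{96007}$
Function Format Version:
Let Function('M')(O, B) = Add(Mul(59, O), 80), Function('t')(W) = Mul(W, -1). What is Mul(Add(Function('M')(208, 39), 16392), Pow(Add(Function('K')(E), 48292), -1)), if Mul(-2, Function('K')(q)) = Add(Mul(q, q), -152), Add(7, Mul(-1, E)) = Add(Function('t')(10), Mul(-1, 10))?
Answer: Rational(57488, 96007) ≈ 0.59879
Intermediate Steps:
Function('t')(W) = Mul(-1, W)
Function('M')(O, B) = Add(80, Mul(59, O))
E = 27 (E = Add(7, Mul(-1, Add(Mul(-1, 10), Mul(-1, 10)))) = Add(7, Mul(-1, Add(-10, -10))) = Add(7, Mul(-1, -20)) = Add(7, 20) = 27)
Function('K')(q) = Add(76, Mul(Rational(-1, 2), Pow(q, 2))) (Function('K')(q) = Mul(Rational(-1, 2), Add(Mul(q, q), -152)) = Mul(Rational(-1, 2), Add(Pow(q, 2), -152)) = Mul(Rational(-1, 2), Add(-152, Pow(q, 2))) = Add(76, Mul(Rational(-1, 2), Pow(q, 2))))
Mul(Add(Function('M')(208, 39), 16392), Pow(Add(Function('K')(E), 48292), -1)) = Mul(Add(Add(80, Mul(59, 208)), 16392), Pow(Add(Add(76, Mul(Rational(-1, 2), Pow(27, 2))), 48292), -1)) = Mul(Add(Add(80, 12272), 16392), Pow(Add(Add(76, Mul(Rational(-1, 2), 729)), 48292), -1)) = Mul(Add(12352, 16392), Pow(Add(Add(76, Rational(-729, 2)), 48292), -1)) = Mul(28744, Pow(Add(Rational(-577, 2), 48292), -1)) = Mul(28744, Pow(Rational(96007, 2), -1)) = Mul(28744, Rational(2, 96007)) = Rational(57488, 96007)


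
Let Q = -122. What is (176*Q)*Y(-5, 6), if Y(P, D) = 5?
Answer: -107360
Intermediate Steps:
(176*Q)*Y(-5, 6) = (176*(-122))*5 = -21472*5 = -107360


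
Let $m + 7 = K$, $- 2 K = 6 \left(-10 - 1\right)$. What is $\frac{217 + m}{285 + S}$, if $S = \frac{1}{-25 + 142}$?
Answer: $\frac{28431}{33346} \approx 0.85261$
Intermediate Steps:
$K = 33$ ($K = - \frac{6 \left(-10 - 1\right)}{2} = - \frac{6 \left(-11\right)}{2} = \left(- \frac{1}{2}\right) \left(-66\right) = 33$)
$m = 26$ ($m = -7 + 33 = 26$)
$S = \frac{1}{117} \approx 0.008547$
$\frac{217 + m}{285 + S} = \frac{217 + 26}{285 + \frac{1}{117}} = \frac{243}{\frac{33346}{117}} = 243 \cdot \frac{117}{33346} = \frac{28431}{33346}$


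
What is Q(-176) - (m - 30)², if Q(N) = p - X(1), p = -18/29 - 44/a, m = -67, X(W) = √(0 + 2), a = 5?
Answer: -1365671/145 - √2 ≈ -9419.8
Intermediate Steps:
X(W) = √2
p = -1366/145 (p = -18/29 - 44/5 = -1366/145 ≈ -9.4207)
Q(N) = -1366/145 - √2
Q(-176) - (m - 30)² = (-1366/145 - √2) - (-67 - 30)² = (-1366/145 - √2) - 1*(-97)² = (-1366/145 - √2) - 1*9409 = (-1366/145 - √2) - 9409 = -1365671/145 - √2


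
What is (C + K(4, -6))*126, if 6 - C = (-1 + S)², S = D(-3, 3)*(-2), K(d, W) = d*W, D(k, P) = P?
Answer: -8442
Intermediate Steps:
K(d, W) = W*d
S = -6 (S = 3*(-2) = -6)
C = -43 (C = 6 - (-1 - 6)² = 6 - 1*(-7)² = 6 - 1*49 = 6 - 49 = -43)
(C + K(4, -6))*126 = (-43 - 6*4)*126 = (-43 - 24)*126 = -67*126 = -8442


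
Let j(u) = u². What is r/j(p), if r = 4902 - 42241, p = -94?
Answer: -37339/8836 ≈ -4.2258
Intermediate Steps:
r = -37339
r/j(p) = -37339/((-94)²) = -37339/8836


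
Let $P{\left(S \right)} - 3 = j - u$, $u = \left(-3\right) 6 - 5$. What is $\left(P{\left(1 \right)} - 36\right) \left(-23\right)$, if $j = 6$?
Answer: $92$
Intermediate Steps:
$u = -23$ ($u = -18 - 5 = -23$)
$P{\left(S \right)} = 32$ ($P{\left(S \right)} = 3 + \left(6 - -23\right) = 3 + \left(6 + 23\right) = 3 + 29 = 32$)
$\left(P{\left(1 \right)} - 36\right) \left(-23\right) = \left(32 - 36\right) \left(-23\right) = \left(-4\right) \left(-23\right) = 92$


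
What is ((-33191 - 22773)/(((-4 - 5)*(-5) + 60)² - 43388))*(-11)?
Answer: -615604/32363 ≈ -19.022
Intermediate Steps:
((-33191 - 22773)/(((-4 - 5)*(-5) + 60)² - 43388))*(-11) = -55964/((-9*(-5) + 60)² - 43388)*(-11) = -55964/((45 + 60)² - 43388)*(-11) = -55964/(105² - 43388)*(-11) = -55964/(11025 - 43388)*(-11) = -55964/(-32363)*(-11) = -55964*(-1/32363)*(-11) = (55964/32363)*(-11) = -615604/32363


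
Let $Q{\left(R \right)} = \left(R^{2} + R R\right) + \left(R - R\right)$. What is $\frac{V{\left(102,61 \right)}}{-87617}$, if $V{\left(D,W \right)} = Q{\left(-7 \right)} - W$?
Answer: $- \frac{37}{87617} \approx -0.00042229$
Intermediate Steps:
$Q{\left(R \right)} = 2 R^{2}$ ($Q{\left(R \right)} = \left(R^{2} + R^{2}\right) + 0 = 2 R^{2} + 0 = 2 R^{2}$)
$V{\left(D,W \right)} = 98 - W$ ($V{\left(D,W \right)} = 2 \left(-7\right)^{2} - W = 2 \cdot 49 - W = 98 - W$)
$\frac{V{\left(102,61 \right)}}{-87617} = \frac{98 - 61}{-87617} = \left(98 - 61\right) \left(- \frac{1}{87617}\right) = 37 \left(- \frac{1}{87617}\right) = - \frac{37}{87617}$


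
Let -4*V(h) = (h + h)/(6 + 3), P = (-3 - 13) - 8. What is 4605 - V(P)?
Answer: 13811/3 ≈ 4603.7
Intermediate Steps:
P = -24 (P = -16 - 8 = -24)
V(h) = -h/18 (V(h) = -(h + h)/(4*(6 + 3)) = -2*h/(4*9) = -2*h/36 = -h/18)
4605 - V(P) = 4605 - (-1)*(-24)/18 = 4605 - 1*4/3 = 4605 - 4/3 = 13811/3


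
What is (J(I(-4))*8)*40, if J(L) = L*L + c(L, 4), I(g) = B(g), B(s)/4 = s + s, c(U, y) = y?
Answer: 328960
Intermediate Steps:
B(s) = 8*s (B(s) = 4*(s + s) = 4*(2*s) = 8*s)
I(g) = 8*g
J(L) = 4 + L² (J(L) = L*L + 4 = L² + 4 = 4 + L²)
(J(I(-4))*8)*40 = ((4 + (8*(-4))²)*8)*40 = ((4 + (-32)²)*8)*40 = ((4 + 1024)*8)*40 = (1028*8)*40 = 8224*40 = 328960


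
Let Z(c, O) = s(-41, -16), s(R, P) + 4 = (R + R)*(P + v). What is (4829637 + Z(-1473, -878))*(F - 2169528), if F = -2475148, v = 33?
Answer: -22425605805564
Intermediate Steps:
s(R, P) = -4 + 2*R*(33 + P) (s(R, P) = -4 + (R + R)*(P + 33) = -4 + (2*R)*(33 + P) = -4 + 2*R*(33 + P))
Z(c, O) = -1398 (Z(c, O) = -4 + 66*(-41) + 2*(-16)*(-41) = -4 - 2706 + 1312 = -1398)
(4829637 + Z(-1473, -878))*(F - 2169528) = (4829637 - 1398)*(-2475148 - 2169528) = 4828239*(-4644676) = -22425605805564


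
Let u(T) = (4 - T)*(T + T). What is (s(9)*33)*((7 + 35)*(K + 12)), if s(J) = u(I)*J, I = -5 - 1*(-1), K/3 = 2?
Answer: -14370048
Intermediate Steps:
K = 6 (K = 3*2 = 6)
I = -4 (I = -5 + 1 = -4)
u(T) = 2*T*(4 - T) (u(T) = (4 - T)*(2*T) = 2*T*(4 - T))
s(J) = -64*J (s(J) = (2*(-4)*(4 - 1*(-4)))*J = (2*(-4)*(4 + 4))*J = (2*(-4)*8)*J = -64*J)
(s(9)*33)*((7 + 35)*(K + 12)) = (-64*9*33)*((7 + 35)*(6 + 12)) = (-576*33)*(42*18) = -19008*756 = -14370048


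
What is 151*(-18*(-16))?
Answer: 43488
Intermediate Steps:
151*(-18*(-16)) = 151*288 = 43488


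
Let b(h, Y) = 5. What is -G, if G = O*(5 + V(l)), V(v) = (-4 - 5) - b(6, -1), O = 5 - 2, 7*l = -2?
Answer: 27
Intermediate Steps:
l = -2/7 (l = (1/7)*(-2) = -2/7 ≈ -0.28571)
O = 3
V(v) = -14 (V(v) = (-4 - 5) - 1*5 = -9 - 5 = -14)
G = -27 (G = 3*(5 - 14) = 3*(-9) = -27)
-G = -1*(-27) = 27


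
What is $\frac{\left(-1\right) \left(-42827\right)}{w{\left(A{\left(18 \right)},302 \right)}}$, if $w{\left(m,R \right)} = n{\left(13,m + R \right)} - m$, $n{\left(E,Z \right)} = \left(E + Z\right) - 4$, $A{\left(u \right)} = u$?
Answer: $\frac{42827}{311} \approx 137.71$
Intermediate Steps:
$n{\left(E,Z \right)} = -4 + E + Z$
$w{\left(m,R \right)} = 9 + R$ ($w{\left(m,R \right)} = \left(-4 + 13 + \left(m + R\right)\right) - m = \left(-4 + 13 + \left(R + m\right)\right) - m = \left(9 + R + m\right) - m = 9 + R$)
$\frac{\left(-1\right) \left(-42827\right)}{w{\left(A{\left(18 \right)},302 \right)}} = \frac{\left(-1\right) \left(-42827\right)}{9 + 302} = \frac{42827}{311}$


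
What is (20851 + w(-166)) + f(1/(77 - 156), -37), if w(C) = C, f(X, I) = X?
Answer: 1634114/79 ≈ 20685.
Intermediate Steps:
(20851 + w(-166)) + f(1/(77 - 156), -37) = (20851 - 166) + 1/(77 - 156) = 20685 + 1/(-79) = 20685 - 1/79 = 1634114/79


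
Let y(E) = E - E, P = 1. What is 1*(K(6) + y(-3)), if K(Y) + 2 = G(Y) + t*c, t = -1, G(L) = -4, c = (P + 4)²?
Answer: -31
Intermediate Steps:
c = 25 (c = (1 + 4)² = 5² = 25)
y(E) = 0
K(Y) = -31 (K(Y) = -2 + (-4 - 1*25) = -2 + (-4 - 25) = -2 - 29 = -31)
1*(K(6) + y(-3)) = 1*(-31 + 0) = 1*(-31) = -31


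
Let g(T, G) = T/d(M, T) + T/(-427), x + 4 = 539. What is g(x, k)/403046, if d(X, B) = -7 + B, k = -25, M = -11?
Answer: -54035/90869138976 ≈ -5.9465e-7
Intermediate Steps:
x = 535 (x = -4 + 539 = 535)
g(T, G) = -T/427 + T/(-7 + T) (g(T, G) = T/(-7 + T) + T/(-427) = T/(-7 + T) + T*(-1/427) = T/(-7 + T) - T/427 = -T/427 + T/(-7 + T))
g(x, k)/403046 = ((1/427)*535*(434 - 1*535)/(-7 + 535))/403046 = ((1/427)*535*(434 - 535)/528)*(1/403046) = ((1/427)*535*(1/528)*(-101))*(1/403046) = -54035/225456*1/403046 = -54035/90869138976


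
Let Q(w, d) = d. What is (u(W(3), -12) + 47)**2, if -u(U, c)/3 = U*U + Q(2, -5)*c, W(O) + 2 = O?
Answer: 18496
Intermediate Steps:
W(O) = -2 + O
u(U, c) = -3*U**2 + 15*c (u(U, c) = -3*(U*U - 5*c) = -3*(U**2 - 5*c) = -3*U**2 + 15*c)
(u(W(3), -12) + 47)**2 = ((-3*(-2 + 3)**2 + 15*(-12)) + 47)**2 = ((-3*1**2 - 180) + 47)**2 = ((-3*1 - 180) + 47)**2 = ((-3 - 180) + 47)**2 = (-183 + 47)**2 = (-136)**2 = 18496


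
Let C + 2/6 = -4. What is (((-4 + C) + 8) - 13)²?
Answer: 1600/9 ≈ 177.78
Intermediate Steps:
C = -13/3 (C = -⅓ - 4 = -13/3 ≈ -4.3333)
(((-4 + C) + 8) - 13)² = (((-4 - 13/3) + 8) - 13)² = ((-25/3 + 8) - 13)² = (-⅓ - 13)² = (-40/3)² = 1600/9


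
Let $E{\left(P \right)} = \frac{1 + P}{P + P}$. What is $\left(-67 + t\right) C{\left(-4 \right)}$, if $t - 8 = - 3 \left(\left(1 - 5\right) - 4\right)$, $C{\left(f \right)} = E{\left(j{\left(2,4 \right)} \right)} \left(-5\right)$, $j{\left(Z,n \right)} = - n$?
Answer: $\frac{525}{8} \approx 65.625$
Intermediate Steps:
$E{\left(P \right)} = \frac{1 + P}{2 P}$
$C{\left(f \right)} = - \frac{15}{8}$ ($C{\left(f \right)} = \frac{1 - 4}{2 \left(\left(-1\right) 4\right)} \left(-5\right) = \frac{1 - 4}{2 \left(-4\right)} \left(-5\right) = \frac{1}{2} \left(- \frac{1}{4}\right) \left(-3\right) \left(-5\right) = \frac{3}{8} \left(-5\right) = - \frac{15}{8}$)
$t = 32$ ($t = 8 - 3 \left(\left(1 - 5\right) - 4\right) = 8 - 3 \left(-4 - 4\right) = 8 - -24 = 8 + 24 = 32$)
$\left(-67 + t\right) C{\left(-4 \right)} = \left(-67 + 32\right) \left(- \frac{15}{8}\right) = \left(-35\right) \left(- \frac{15}{8}\right) = \frac{525}{8}$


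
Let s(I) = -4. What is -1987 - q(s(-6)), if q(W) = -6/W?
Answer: -3977/2 ≈ -1988.5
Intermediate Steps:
-1987 - q(s(-6)) = -1987 - (-6)/(-4) = -1987 - (-6)*(-1)/4 = -1987 - 1*3/2 = -1987 - 3/2 = -3977/2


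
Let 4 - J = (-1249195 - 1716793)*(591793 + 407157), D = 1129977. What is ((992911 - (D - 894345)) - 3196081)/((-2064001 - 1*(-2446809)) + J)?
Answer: -1219401/1481437047706 ≈ -8.2312e-7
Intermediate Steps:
J = 2962873712604 (J = 4 - (-1249195 - 1716793)*(591793 + 407157) = 4 - (-2965988)*998950 = 4 - 1*(-2962873712600) = 4 + 2962873712600 = 2962873712604)
((992911 - (D - 894345)) - 3196081)/((-2064001 - 1*(-2446809)) + J) = ((992911 - (1129977 - 894345)) - 3196081)/((-2064001 - 1*(-2446809)) + 2962873712604) = ((992911 - 1*235632) - 3196081)/((-2064001 + 2446809) + 2962873712604) = ((992911 - 235632) - 3196081)/(382808 + 2962873712604) = (757279 - 3196081)/2962874095412 = -2438802*1/2962874095412 = -1219401/1481437047706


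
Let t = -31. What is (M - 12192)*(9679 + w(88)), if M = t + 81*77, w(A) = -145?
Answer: -57070524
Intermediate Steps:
M = 6206 (M = -31 + 81*77 = -31 + 6237 = 6206)
(M - 12192)*(9679 + w(88)) = (6206 - 12192)*(9679 - 145) = -5986*9534 = -57070524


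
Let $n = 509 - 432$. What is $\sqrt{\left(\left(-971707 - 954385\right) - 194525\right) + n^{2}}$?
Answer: $8 i \sqrt{33042} \approx 1454.2 i$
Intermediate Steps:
$n = 77$ ($n = 509 - 432 = 77$)
$\sqrt{\left(\left(-971707 - 954385\right) - 194525\right) + n^{2}} = \sqrt{\left(\left(-971707 - 954385\right) - 194525\right) + 77^{2}} = \sqrt{\left(-1926092 - 194525\right) + 5929} = \sqrt{-2120617 + 5929} = \sqrt{-2114688} = 8 i \sqrt{33042}$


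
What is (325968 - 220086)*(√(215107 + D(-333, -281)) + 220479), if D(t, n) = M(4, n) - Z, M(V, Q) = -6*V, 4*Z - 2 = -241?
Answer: 23344757478 + 158823*√95619 ≈ 2.3394e+10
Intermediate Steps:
Z = -239/4 (Z = ½ + (¼)*(-241) = ½ - 241/4 = -239/4 ≈ -59.750)
D(t, n) = 143/4 (D(t, n) = -6*4 - 1*(-239/4) = -24 + 239/4 = 143/4)
(325968 - 220086)*(√(215107 + D(-333, -281)) + 220479) = (325968 - 220086)*(√(215107 + 143/4) + 220479) = 105882*(√(860571/4) + 220479) = 105882*(3*√95619/2 + 220479) = 105882*(220479 + 3*√95619/2) = 23344757478 + 158823*√95619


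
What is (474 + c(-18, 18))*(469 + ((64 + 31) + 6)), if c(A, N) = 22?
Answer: 282720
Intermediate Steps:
(474 + c(-18, 18))*(469 + ((64 + 31) + 6)) = (474 + 22)*(469 + ((64 + 31) + 6)) = 496*(469 + (95 + 6)) = 496*(469 + 101) = 496*570 = 282720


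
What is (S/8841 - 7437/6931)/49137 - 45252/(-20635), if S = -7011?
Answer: 15138877517980386/6903477135921905 ≈ 2.1929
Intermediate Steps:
(S/8841 - 7437/6931)/49137 - 45252/(-20635) = (-7011/8841 - 7437/6931)/49137 - 45252/(-20635) = (-7011*1/8841 - 7437*1/6931)*(1/49137) - 45252*(-1/20635) = (-2337/2947 - 7437/6931)*(1/49137) + 45252/20635 = -38114586/20425657*1/49137 + 45252/20635 = -12704862/334551836003 + 45252/20635 = 15138877517980386/6903477135921905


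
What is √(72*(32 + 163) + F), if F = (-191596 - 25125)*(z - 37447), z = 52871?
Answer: 2*I*√835672666 ≈ 57816.0*I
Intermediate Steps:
F = -3342704704 (F = (-191596 - 25125)*(52871 - 37447) = -216721*15424 = -3342704704)
√(72*(32 + 163) + F) = √(72*(32 + 163) - 3342704704) = √(72*195 - 3342704704) = √(14040 - 3342704704) = √(-3342690664) = 2*I*√835672666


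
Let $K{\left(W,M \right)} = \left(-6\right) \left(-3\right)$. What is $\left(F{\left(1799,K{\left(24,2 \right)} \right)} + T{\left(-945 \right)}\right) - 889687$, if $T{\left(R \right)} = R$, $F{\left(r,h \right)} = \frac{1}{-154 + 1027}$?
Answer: $- \frac{777521735}{873} \approx -8.9063 \cdot 10^{5}$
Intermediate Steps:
$K{\left(W,M \right)} = 18$
$F{\left(r,h \right)} = \frac{1}{873}$
$\left(F{\left(1799,K{\left(24,2 \right)} \right)} + T{\left(-945 \right)}\right) - 889687 = \left(\frac{1}{873} - 945\right) - 889687 = - \frac{824984}{873} - 889687 = - \frac{777521735}{873}$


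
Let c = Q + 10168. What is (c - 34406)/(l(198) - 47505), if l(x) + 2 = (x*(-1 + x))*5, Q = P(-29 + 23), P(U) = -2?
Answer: -24240/147523 ≈ -0.16431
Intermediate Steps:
Q = -2
l(x) = -2 + 5*x*(-1 + x) (l(x) = -2 + (x*(-1 + x))*5 = -2 + 5*x*(-1 + x))
c = 10166 (c = -2 + 10168 = 10166)
(c - 34406)/(l(198) - 47505) = (10166 - 34406)/((-2 - 5*198 + 5*198²) - 47505) = -24240/((-2 - 990 + 5*39204) - 47505) = -24240/((-2 - 990 + 196020) - 47505) = -24240/(195028 - 47505) = -24240/147523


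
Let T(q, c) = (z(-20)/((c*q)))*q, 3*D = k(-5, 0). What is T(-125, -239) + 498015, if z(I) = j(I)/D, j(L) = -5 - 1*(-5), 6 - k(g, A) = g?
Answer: 498015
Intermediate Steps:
k(g, A) = 6 - g
D = 11/3 (D = (6 - 1*(-5))/3 = (6 + 5)/3 = (⅓)*11 = 11/3 ≈ 3.6667)
j(L) = 0 (j(L) = -5 + 5 = 0)
z(I) = 0 (z(I) = 0/(11/3) = 0*(3/11) = 0)
T(q, c) = 0 (T(q, c) = (0/((c*q)))*q = (0*(1/(c*q)))*q = 0*q = 0)
T(-125, -239) + 498015 = 0 + 498015 = 498015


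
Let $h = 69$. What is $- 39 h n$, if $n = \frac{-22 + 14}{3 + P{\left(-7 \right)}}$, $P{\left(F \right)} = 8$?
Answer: $\frac{21528}{11} \approx 1957.1$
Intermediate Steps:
$n = - \frac{8}{11}$ ($n = \frac{-22 + 14}{3 + 8} = - \frac{8}{11} \approx -0.72727$)
$- 39 h n = \left(-39\right) 69 \left(- \frac{8}{11}\right) = \left(-2691\right) \left(- \frac{8}{11}\right) = \frac{21528}{11}$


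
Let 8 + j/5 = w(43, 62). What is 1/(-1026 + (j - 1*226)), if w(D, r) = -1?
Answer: -1/1297 ≈ -0.00077101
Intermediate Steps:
j = -45 (j = -40 + 5*(-1) = -40 - 5 = -45)
1/(-1026 + (j - 1*226)) = 1/(-1026 + (-45 - 1*226)) = 1/(-1026 + (-45 - 226)) = 1/(-1026 - 271) = 1/(-1297) = -1/1297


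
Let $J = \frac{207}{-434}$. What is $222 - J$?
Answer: $\frac{96555}{434} \approx 222.48$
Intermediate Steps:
$J = - \frac{207}{434}$ ($J = 207 \left(- \frac{1}{434}\right) = - \frac{207}{434} \approx -0.47696$)
$222 - J = 222 - - \frac{207}{434} = 222 + \frac{207}{434} = \frac{96555}{434}$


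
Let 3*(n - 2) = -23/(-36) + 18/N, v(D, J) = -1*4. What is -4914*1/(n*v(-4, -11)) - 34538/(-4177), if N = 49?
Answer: 27582459436/51623543 ≈ 534.30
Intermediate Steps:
v(D, J) = -4
n = 12359/5292 (n = 2 + (-23/(-36) + 18/49)/3 = 2 + (-23*(-1/36) + 18*(1/49))/3 = 2 + (23/36 + 18/49)/3 = 2 + (⅓)*(1775/1764) = 2 + 1775/5292 = 12359/5292 ≈ 2.3354)
-4914*1/(n*v(-4, -11)) - 34538/(-4177) = -4914/((12359/5292)*(-4)) - 34538/(-4177) = -4914/(-12359/1323) - 34538*(-1/4177) = -4914*(-1323/12359) + 34538/4177 = 6501222/12359 + 34538/4177 = 27582459436/51623543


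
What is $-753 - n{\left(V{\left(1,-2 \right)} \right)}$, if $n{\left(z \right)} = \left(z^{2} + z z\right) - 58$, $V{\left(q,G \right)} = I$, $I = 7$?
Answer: $-793$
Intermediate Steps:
$V{\left(q,G \right)} = 7$
$n{\left(z \right)} = -58 + 2 z^{2}$ ($n{\left(z \right)} = \left(z^{2} + z^{2}\right) - 58 = 2 z^{2} - 58 = -58 + 2 z^{2}$)
$-753 - n{\left(V{\left(1,-2 \right)} \right)} = -753 - \left(-58 + 2 \cdot 7^{2}\right) = -753 - \left(-58 + 2 \cdot 49\right) = -753 - \left(-58 + 98\right) = -753 - 40 = -793$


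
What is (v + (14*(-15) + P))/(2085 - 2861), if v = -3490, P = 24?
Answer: 919/194 ≈ 4.7371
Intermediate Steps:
(v + (14*(-15) + P))/(2085 - 2861) = (-3490 + (14*(-15) + 24))/(2085 - 2861) = (-3490 + (-210 + 24))/(-776) = (-3490 - 186)*(-1/776) = -3676*(-1/776) = 919/194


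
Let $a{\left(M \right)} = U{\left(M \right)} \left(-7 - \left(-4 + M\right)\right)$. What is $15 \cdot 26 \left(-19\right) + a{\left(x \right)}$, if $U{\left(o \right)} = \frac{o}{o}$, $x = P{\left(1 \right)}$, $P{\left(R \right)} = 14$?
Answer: $-7427$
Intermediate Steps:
$x = 14$
$U{\left(o \right)} = 1$
$a{\left(M \right)} = -3 - M$ ($a{\left(M \right)} = 1 \left(-7 - \left(-4 + M\right)\right) = 1 \left(-3 - M\right) = -3 - M$)
$15 \cdot 26 \left(-19\right) + a{\left(x \right)} = 15 \cdot 26 \left(-19\right) - 17 = 390 \left(-19\right) - 17 = -7410 - 17 = -7427$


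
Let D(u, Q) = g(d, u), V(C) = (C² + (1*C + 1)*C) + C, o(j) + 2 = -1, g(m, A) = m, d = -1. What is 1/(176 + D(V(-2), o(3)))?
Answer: 1/175 ≈ 0.0057143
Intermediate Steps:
o(j) = -3 (o(j) = -2 - 1 = -3)
V(C) = C + C² + C*(1 + C) (V(C) = (C² + (C + 1)*C) + C = (C² + (1 + C)*C) + C = (C² + C*(1 + C)) + C = C + C² + C*(1 + C))
D(u, Q) = -1
1/(176 + D(V(-2), o(3))) = 1/(176 - 1) = 1/175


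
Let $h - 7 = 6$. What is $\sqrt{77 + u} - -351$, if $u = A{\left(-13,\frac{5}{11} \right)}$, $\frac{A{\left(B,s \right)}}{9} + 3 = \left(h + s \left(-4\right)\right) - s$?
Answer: $351 + \frac{2 \sqrt{4433}}{11} \approx 363.11$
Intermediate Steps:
$h = 13$ ($h = 7 + 6 = 13$)
$A{\left(B,s \right)} = 90 - 45 s$ ($A{\left(B,s \right)} = -27 + 9 \left(\left(13 + s \left(-4\right)\right) - s\right) = -27 + 9 \left(\left(13 - 4 s\right) - s\right) = -27 + 9 \left(13 - 5 s\right) = -27 - \left(-117 + 45 s\right) = 90 - 45 s$)
$u = \frac{765}{11}$ ($u = 90 - 45 \cdot \frac{5}{11} = 90 - 45 \cdot 5 \cdot \frac{1}{11} = 90 - \frac{225}{11} = \frac{765}{11} \approx 69.545$)
$\sqrt{77 + u} - -351 = \sqrt{77 + \frac{765}{11}} - -351 = \sqrt{\frac{1612}{11}} + 351 = \frac{2 \sqrt{4433}}{11} + 351 = 351 + \frac{2 \sqrt{4433}}{11}$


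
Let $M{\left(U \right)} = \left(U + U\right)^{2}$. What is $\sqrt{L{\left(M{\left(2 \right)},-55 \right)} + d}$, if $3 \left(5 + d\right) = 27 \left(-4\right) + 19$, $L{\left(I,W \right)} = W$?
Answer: $\frac{i \sqrt{807}}{3} \approx 9.4693 i$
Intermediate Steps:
$M{\left(U \right)} = 4 U^{2}$ ($M{\left(U \right)} = \left(2 U\right)^{2} = 4 U^{2}$)
$d = - \frac{104}{3}$ ($d = -5 + \frac{27 \left(-4\right) + 19}{3} = -5 + \frac{-108 + 19}{3} = -5 + \frac{1}{3} \left(-89\right) = -5 - \frac{89}{3} = - \frac{104}{3} \approx -34.667$)
$\sqrt{L{\left(M{\left(2 \right)},-55 \right)} + d} = \sqrt{-55 - \frac{104}{3}} = \sqrt{- \frac{269}{3}} = \frac{i \sqrt{807}}{3}$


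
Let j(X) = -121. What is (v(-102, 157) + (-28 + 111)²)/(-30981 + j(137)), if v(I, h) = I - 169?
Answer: -3309/15551 ≈ -0.21278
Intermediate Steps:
v(I, h) = -169 + I
(v(-102, 157) + (-28 + 111)²)/(-30981 + j(137)) = ((-169 - 102) + (-28 + 111)²)/(-30981 - 121) = (-271 + 83²)/(-31102) = (-271 + 6889)*(-1/31102) = 6618*(-1/31102) = -3309/15551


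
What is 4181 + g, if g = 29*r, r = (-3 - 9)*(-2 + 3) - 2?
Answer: 3775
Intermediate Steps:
r = -14 (r = -12*1 - 2 = -12 - 2 = -14)
g = -406 (g = 29*(-14) = -406)
4181 + g = 4181 - 406 = 3775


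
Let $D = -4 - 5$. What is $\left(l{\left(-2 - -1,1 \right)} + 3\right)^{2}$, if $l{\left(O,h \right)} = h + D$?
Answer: $25$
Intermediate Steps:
$D = -9$
$l{\left(O,h \right)} = -9 + h$ ($l{\left(O,h \right)} = h - 9 = -9 + h$)
$\left(l{\left(-2 - -1,1 \right)} + 3\right)^{2} = \left(\left(-9 + 1\right) + 3\right)^{2} = \left(-8 + 3\right)^{2} = \left(-5\right)^{2} = 25$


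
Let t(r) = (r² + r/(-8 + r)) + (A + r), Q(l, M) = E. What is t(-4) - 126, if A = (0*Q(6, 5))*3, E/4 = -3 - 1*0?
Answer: -341/3 ≈ -113.67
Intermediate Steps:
E = -12 (E = 4*(-3 - 1*0) = 4*(-3 + 0) = 4*(-3) = -12)
Q(l, M) = -12
A = 0 (A = (0*(-12))*3 = 0*3 = 0)
t(r) = r + r² + r/(-8 + r) (t(r) = (r² + r/(-8 + r)) + (0 + r) = (r² + r/(-8 + r)) + r = r + r² + r/(-8 + r))
t(-4) - 126 = -4*(-7 + (-4)² - 7*(-4))/(-8 - 4) - 126 = -4*(-7 + 16 + 28)/(-12) - 126 = -4*(-1/12)*37 - 126 = 37/3 - 126 = -341/3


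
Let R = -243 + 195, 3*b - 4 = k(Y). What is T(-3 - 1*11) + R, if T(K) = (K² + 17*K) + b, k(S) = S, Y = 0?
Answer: -266/3 ≈ -88.667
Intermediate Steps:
b = 4/3 (b = 4/3 + (⅓)*0 = 4/3 + 0 = 4/3 ≈ 1.3333)
T(K) = 4/3 + K² + 17*K (T(K) = (K² + 17*K) + 4/3 = 4/3 + K² + 17*K)
R = -48
T(-3 - 1*11) + R = (4/3 + (-3 - 1*11)² + 17*(-3 - 1*11)) - 48 = (4/3 + (-3 - 11)² + 17*(-3 - 11)) - 48 = (4/3 + (-14)² + 17*(-14)) - 48 = (4/3 + 196 - 238) - 48 = -122/3 - 48 = -266/3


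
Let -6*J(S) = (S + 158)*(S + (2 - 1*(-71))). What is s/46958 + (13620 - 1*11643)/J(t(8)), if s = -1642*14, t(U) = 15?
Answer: -226746277/178722148 ≈ -1.2687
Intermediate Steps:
J(S) = -(73 + S)*(158 + S)/6 (J(S) = -(S + 158)*(S + (2 - 1*(-71)))/6 = -(158 + S)*(S + (2 + 71))/6 = -(158 + S)*(S + 73)/6 = -(158 + S)*(73 + S)/6 = -(73 + S)*(158 + S)/6)
s = -22988
s/46958 + (13620 - 1*11643)/J(t(8)) = -22988/46958 + (13620 - 1*11643)/(-5767/3 - 77/2*15 - ⅙*15²) = -22988*1/46958 + (13620 - 11643)/(-5767/3 - 1155/2 - ⅙*225) = -11494/23479 + 1977/(-5767/3 - 1155/2 - 75/2) = -11494/23479 + 1977/(-7612/3) = -11494/23479 + 1977*(-3/7612) = -11494/23479 - 5931/7612 = -226746277/178722148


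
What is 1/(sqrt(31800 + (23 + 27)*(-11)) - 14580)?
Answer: -1458/21254515 - 5*sqrt(2)/8501806 ≈ -6.9429e-5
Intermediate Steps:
1/(sqrt(31800 + (23 + 27)*(-11)) - 14580) = 1/(sqrt(31800 + 50*(-11)) - 14580) = 1/(sqrt(31800 - 550) - 14580) = 1/(sqrt(31250) - 14580) = 1/(125*sqrt(2) - 14580) = 1/(-14580 + 125*sqrt(2))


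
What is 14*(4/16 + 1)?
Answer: 35/2 ≈ 17.500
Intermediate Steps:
14*(4/16 + 1) = 14*(4*(1/16) + 1) = 14*(¼ + 1) = 14*(5/4) = 35/2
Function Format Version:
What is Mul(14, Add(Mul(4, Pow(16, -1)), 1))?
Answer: Rational(35, 2) ≈ 17.500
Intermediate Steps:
Mul(14, Add(Mul(4, Pow(16, -1)), 1)) = Mul(14, Add(Mul(4, Rational(1, 16)), 1)) = Mul(14, Add(Rational(1, 4), 1)) = Mul(14, Rational(5, 4)) = Rational(35, 2)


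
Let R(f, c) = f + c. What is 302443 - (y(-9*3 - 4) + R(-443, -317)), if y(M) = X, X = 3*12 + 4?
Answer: 303163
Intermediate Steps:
R(f, c) = c + f
X = 40 (X = 36 + 4 = 40)
y(M) = 40
302443 - (y(-9*3 - 4) + R(-443, -317)) = 302443 - (40 + (-317 - 443)) = 302443 - (40 - 760) = 302443 - 1*(-720) = 302443 + 720 = 303163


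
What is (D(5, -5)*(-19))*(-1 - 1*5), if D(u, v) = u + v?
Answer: 0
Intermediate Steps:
(D(5, -5)*(-19))*(-1 - 1*5) = ((5 - 5)*(-19))*(-1 - 1*5) = (0*(-19))*(-1 - 5) = 0*(-6) = 0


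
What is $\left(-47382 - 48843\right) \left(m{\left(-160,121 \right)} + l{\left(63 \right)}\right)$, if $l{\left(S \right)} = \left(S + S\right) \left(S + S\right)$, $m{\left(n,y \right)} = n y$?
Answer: $335247900$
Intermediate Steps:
$l{\left(S \right)} = 4 S^{2}$ ($l{\left(S \right)} = 2 S 2 S = 4 S^{2}$)
$\left(-47382 - 48843\right) \left(m{\left(-160,121 \right)} + l{\left(63 \right)}\right) = \left(-47382 - 48843\right) \left(\left(-160\right) 121 + 4 \cdot 63^{2}\right) = - 96225 \left(-19360 + 4 \cdot 3969\right) = - 96225 \left(-19360 + 15876\right) = \left(-96225\right) \left(-3484\right) = 335247900$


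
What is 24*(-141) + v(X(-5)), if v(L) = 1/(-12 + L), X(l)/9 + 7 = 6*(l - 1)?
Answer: -1350217/399 ≈ -3384.0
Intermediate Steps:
X(l) = -117 + 54*l (X(l) = -63 + 9*(6*(l - 1)) = -63 + 9*(6*(-1 + l)) = -63 + 9*(-6 + 6*l) = -63 + (-54 + 54*l) = -117 + 54*l)
24*(-141) + v(X(-5)) = 24*(-141) + 1/(-12 + (-117 + 54*(-5))) = -3384 + 1/(-12 + (-117 - 270)) = -3384 + 1/(-12 - 387) = -3384 + 1/(-399) = -3384 - 1/399 = -1350217/399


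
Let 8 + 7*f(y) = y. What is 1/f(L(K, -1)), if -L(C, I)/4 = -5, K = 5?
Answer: 7/12 ≈ 0.58333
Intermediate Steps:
L(C, I) = 20 (L(C, I) = -4*(-5) = 20)
f(y) = -8/7 + y/7
1/f(L(K, -1)) = 1/(-8/7 + (⅐)*20) = 1/(-8/7 + 20/7) = 1/(12/7) = 7/12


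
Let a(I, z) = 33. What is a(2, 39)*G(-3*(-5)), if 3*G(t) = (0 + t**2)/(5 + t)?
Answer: 495/4 ≈ 123.75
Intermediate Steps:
G(t) = t**2/(3*(5 + t)) (G(t) = ((0 + t**2)/(5 + t))/3 = (t**2/(5 + t))/3 = t**2/(3*(5 + t)))
a(2, 39)*G(-3*(-5)) = 33*((-3*(-5))**2/(3*(5 - 3*(-5)))) = 33*((1/3)*15**2/(5 + 15)) = 33*((1/3)*225/20) = 33*((1/3)*225*(1/20)) = 33*(15/4) = 495/4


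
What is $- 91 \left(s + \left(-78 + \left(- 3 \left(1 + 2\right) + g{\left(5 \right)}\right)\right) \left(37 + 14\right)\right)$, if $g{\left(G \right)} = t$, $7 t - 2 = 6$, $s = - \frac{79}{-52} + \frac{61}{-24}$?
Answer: $\frac{9565345}{24} \approx 3.9856 \cdot 10^{5}$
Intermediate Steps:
$s = - \frac{319}{312}$ ($s = \left(-79\right) \left(- \frac{1}{52}\right) + 61 \left(- \frac{1}{24}\right) = \frac{79}{52} - \frac{61}{24} = - \frac{319}{312} \approx -1.0224$)
$t = \frac{8}{7}$ ($t = \frac{2}{7} + \frac{1}{7} \cdot 6 = \frac{2}{7} + \frac{6}{7} = \frac{8}{7} \approx 1.1429$)
$g{\left(G \right)} = \frac{8}{7}$
$- 91 \left(s + \left(-78 + \left(- 3 \left(1 + 2\right) + g{\left(5 \right)}\right)\right) \left(37 + 14\right)\right) = - 91 \left(- \frac{319}{312} + \left(-78 + \left(- 3 \left(1 + 2\right) + \frac{8}{7}\right)\right) \left(37 + 14\right)\right) = - 91 \left(- \frac{319}{312} + \left(-78 + \left(\left(-3\right) 3 + \frac{8}{7}\right)\right) 51\right) = - 91 \left(- \frac{319}{312} + \left(-78 + \left(-9 + \frac{8}{7}\right)\right) 51\right) = - 91 \left(- \frac{319}{312} + \left(-78 - \frac{55}{7}\right) 51\right) = - 91 \left(- \frac{319}{312} - \frac{30651}{7}\right) = \left(-91\right) \left(- \frac{9565345}{2184}\right) = \frac{9565345}{24}$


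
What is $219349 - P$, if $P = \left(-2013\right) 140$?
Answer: $501169$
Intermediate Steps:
$P = -281820$
$219349 - P = 219349 - -281820 = 219349 + 281820 = 501169$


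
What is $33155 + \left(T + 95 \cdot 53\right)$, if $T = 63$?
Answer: $38253$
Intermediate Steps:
$33155 + \left(T + 95 \cdot 53\right) = 33155 + \left(63 + 95 \cdot 53\right) = 33155 + \left(63 + 5035\right) = 33155 + 5098 = 38253$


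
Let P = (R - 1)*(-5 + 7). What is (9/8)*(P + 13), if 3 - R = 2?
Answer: 117/8 ≈ 14.625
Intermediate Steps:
R = 1 (R = 3 - 1*2 = 3 - 2 = 1)
P = 0 (P = (1 - 1)*(-5 + 7) = 0*2 = 0)
(9/8)*(P + 13) = (9/8)*(0 + 13) = (9*(⅛))*13 = (9/8)*13 = 117/8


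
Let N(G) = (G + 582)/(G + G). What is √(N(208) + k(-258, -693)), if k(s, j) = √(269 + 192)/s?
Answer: √(85451535 - 174408*√461)/6708 ≈ 1.3475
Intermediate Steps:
N(G) = (582 + G)/(2*G) (N(G) = (582 + G)/((2*G)) = (582 + G)*(1/(2*G)) = (582 + G)/(2*G))
k(s, j) = √461/s
√(N(208) + k(-258, -693)) = √((½)*(582 + 208)/208 + √461/(-258)) = √((½)*(1/208)*790 + √461*(-1/258)) = √(395/208 - √461/258)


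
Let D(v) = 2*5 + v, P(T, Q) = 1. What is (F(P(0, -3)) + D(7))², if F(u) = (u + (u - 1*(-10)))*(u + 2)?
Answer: 2809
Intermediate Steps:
D(v) = 10 + v
F(u) = (2 + u)*(10 + 2*u) (F(u) = (u + (u + 10))*(2 + u) = (u + (10 + u))*(2 + u) = (10 + 2*u)*(2 + u) = (2 + u)*(10 + 2*u))
(F(P(0, -3)) + D(7))² = ((20 + 2*1² + 14*1) + (10 + 7))² = ((20 + 2*1 + 14) + 17)² = ((20 + 2 + 14) + 17)² = (36 + 17)² = 53² = 2809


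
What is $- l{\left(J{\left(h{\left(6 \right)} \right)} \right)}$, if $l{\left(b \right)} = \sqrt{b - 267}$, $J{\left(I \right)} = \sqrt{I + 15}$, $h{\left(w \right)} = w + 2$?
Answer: $- i \sqrt{267 - \sqrt{23}} \approx - 16.193 i$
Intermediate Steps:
$h{\left(w \right)} = 2 + w$
$J{\left(I \right)} = \sqrt{15 + I}$
$l{\left(b \right)} = \sqrt{-267 + b}$
$- l{\left(J{\left(h{\left(6 \right)} \right)} \right)} = - \sqrt{-267 + \sqrt{15 + \left(2 + 6\right)}} = - \sqrt{-267 + \sqrt{15 + 8}} = - \sqrt{-267 + \sqrt{23}}$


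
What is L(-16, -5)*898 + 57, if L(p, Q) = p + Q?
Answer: -18801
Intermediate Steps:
L(p, Q) = Q + p
L(-16, -5)*898 + 57 = (-5 - 16)*898 + 57 = -21*898 + 57 = -18858 + 57 = -18801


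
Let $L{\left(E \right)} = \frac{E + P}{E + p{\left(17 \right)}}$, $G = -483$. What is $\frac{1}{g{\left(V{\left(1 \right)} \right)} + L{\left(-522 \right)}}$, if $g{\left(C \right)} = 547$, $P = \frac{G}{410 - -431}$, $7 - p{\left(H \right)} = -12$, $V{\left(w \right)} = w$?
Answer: $\frac{423023}{231833066} \approx 0.0018247$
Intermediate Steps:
$p{\left(H \right)} = 19$ ($p{\left(H \right)} = 7 - -12 = 7 + 12 = 19$)
$P = - \frac{483}{841}$ ($P = - \frac{483}{410 - -431} = - \frac{483}{410 + 431} = - \frac{483}{841} \approx -0.57432$)
$L{\left(E \right)} = \frac{- \frac{483}{841} + E}{19 + E}$ ($L{\left(E \right)} = \frac{E - \frac{483}{841}}{E + 19} = \frac{- \frac{483}{841} + E}{19 + E}$)
$\frac{1}{g{\left(V{\left(1 \right)} \right)} + L{\left(-522 \right)}} = \frac{1}{547 + \frac{- \frac{483}{841} - 522}{19 - 522}} = \frac{1}{547 + \frac{1}{-503} \left(- \frac{439485}{841}\right)} = \frac{1}{547 - - \frac{439485}{423023}} = \frac{1}{547 + \frac{439485}{423023}} = \frac{1}{\frac{231833066}{423023}} = \frac{423023}{231833066}$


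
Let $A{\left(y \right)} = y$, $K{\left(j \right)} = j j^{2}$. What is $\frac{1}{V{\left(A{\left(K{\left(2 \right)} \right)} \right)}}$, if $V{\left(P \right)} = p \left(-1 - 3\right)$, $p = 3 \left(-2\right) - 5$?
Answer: $\frac{1}{44} \approx 0.022727$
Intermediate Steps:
$K{\left(j \right)} = j^{3}$
$p = -11$ ($p = -6 - 5 = -11$)
$V{\left(P \right)} = 44$ ($V{\left(P \right)} = - 11 \left(-1 - 3\right) = \left(-11\right) \left(-4\right) = 44$)
$\frac{1}{V{\left(A{\left(K{\left(2 \right)} \right)} \right)}} = \frac{1}{44}$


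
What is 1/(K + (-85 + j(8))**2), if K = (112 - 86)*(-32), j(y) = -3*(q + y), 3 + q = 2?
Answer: 1/10404 ≈ 9.6117e-5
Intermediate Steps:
q = -1 (q = -3 + 2 = -1)
j(y) = 3 - 3*y (j(y) = -3*(-1 + y) = 3 - 3*y)
K = -832 (K = 26*(-32) = -832)
1/(K + (-85 + j(8))**2) = 1/(-832 + (-85 + (3 - 3*8))**2) = 1/(-832 + (-85 + (3 - 24))**2) = 1/(-832 + (-85 - 21)**2) = 1/(-832 + (-106)**2) = 1/(-832 + 11236) = 1/10404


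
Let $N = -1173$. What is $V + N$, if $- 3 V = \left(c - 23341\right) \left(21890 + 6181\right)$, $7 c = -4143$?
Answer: $\frac{1567569999}{7} \approx 2.2394 \cdot 10^{8}$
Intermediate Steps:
$c = - \frac{4143}{7}$ ($c = \frac{1}{7} \left(-4143\right) = - \frac{4143}{7} \approx -591.86$)
$V = \frac{1567578210}{7}$ ($V = - \frac{\left(- \frac{4143}{7} - 23341\right) \left(21890 + 6181\right)}{3} = - \frac{\left(- \frac{167530}{7}\right) 28071}{3} = \left(- \frac{1}{3}\right) \left(- \frac{4702734630}{7}\right) = \frac{1567578210}{7} \approx 2.2394 \cdot 10^{8}$)
$V + N = \frac{1567578210}{7} - 1173 = \frac{1567569999}{7}$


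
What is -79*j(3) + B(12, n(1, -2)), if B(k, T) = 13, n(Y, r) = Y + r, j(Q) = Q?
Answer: -224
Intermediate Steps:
-79*j(3) + B(12, n(1, -2)) = -79*3 + 13 = -237 + 13 = -224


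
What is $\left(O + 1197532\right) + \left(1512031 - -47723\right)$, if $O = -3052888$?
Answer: $-295602$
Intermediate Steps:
$\left(O + 1197532\right) + \left(1512031 - -47723\right) = \left(-3052888 + 1197532\right) + \left(1512031 - -47723\right) = -1855356 + \left(1512031 + 47723\right) = -1855356 + 1559754 = -295602$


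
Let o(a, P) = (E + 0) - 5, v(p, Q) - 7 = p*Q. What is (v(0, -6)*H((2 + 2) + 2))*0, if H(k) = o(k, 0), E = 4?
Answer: 0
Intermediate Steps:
v(p, Q) = 7 + Q*p (v(p, Q) = 7 + p*Q = 7 + Q*p)
o(a, P) = -1 (o(a, P) = (4 + 0) - 5 = 4 - 5 = -1)
H(k) = -1
(v(0, -6)*H((2 + 2) + 2))*0 = ((7 - 6*0)*(-1))*0 = ((7 + 0)*(-1))*0 = (7*(-1))*0 = -7*0 = 0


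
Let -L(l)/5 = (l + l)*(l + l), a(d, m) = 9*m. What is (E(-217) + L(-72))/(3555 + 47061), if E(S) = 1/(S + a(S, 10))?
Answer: -693019/338328 ≈ -2.0484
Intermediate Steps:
L(l) = -20*l**2 (L(l) = -5*(l + l)*(l + l) = -5*2*l*2*l = -20*l**2)
E(S) = 1/(90 + S) (E(S) = 1/(S + 9*10) = 1/(S + 90) = 1/(90 + S))
(E(-217) + L(-72))/(3555 + 47061) = (1/(90 - 217) - 20*(-72)**2)/(3555 + 47061) = (1/(-127) - 20*5184)/50616 = (-1/127 - 103680)*(1/50616) = -13167361/127*1/50616 = -693019/338328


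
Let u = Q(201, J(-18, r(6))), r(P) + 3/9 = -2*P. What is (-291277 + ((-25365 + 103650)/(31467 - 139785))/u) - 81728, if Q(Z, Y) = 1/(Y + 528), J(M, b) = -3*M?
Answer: -6741452910/18053 ≈ -3.7343e+5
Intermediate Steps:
r(P) = -⅓ - 2*P
Q(Z, Y) = 1/(528 + Y)
u = 1/582 (u = 1/(528 - 3*(-18)) = 1/(528 + 54) = 1/582 ≈ 0.0017182)
(-291277 + ((-25365 + 103650)/(31467 - 139785))/u) - 81728 = (-291277 + ((-25365 + 103650)/(31467 - 139785))/(1/582)) - 81728 = (-291277 + (78285/(-108318))*582) - 81728 = (-291277 + (78285*(-1/108318))*582) - 81728 = (-291277 - 26095/36106*582) - 81728 = (-291277 - 7593645/18053) - 81728 = -5266017326/18053 - 81728 = -6741452910/18053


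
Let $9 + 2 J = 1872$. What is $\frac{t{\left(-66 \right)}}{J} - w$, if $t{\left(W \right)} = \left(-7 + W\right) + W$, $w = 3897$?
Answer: $- \frac{7260389}{1863} \approx -3897.1$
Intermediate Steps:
$J = \frac{1863}{2}$ ($J = - \frac{9}{2} + \frac{1}{2} \cdot 1872 = - \frac{9}{2} + 936 = \frac{1863}{2} \approx 931.5$)
$t{\left(W \right)} = -7 + 2 W$
$\frac{t{\left(-66 \right)}}{J} - w = \frac{-7 + 2 \left(-66\right)}{\frac{1863}{2}} - 3897 = \left(-7 - 132\right) \frac{2}{1863} - 3897 = \left(-139\right) \frac{2}{1863} - 3897 = - \frac{278}{1863} - 3897 = - \frac{7260389}{1863}$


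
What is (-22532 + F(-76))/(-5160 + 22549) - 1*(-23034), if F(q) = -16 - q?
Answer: 400515754/17389 ≈ 23033.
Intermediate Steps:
(-22532 + F(-76))/(-5160 + 22549) - 1*(-23034) = (-22532 + (-16 - 1*(-76)))/(-5160 + 22549) - 1*(-23034) = (-22532 + (-16 + 76))/17389 + 23034 = (-22532 + 60)*(1/17389) + 23034 = -22472*1/17389 + 23034 = -22472/17389 + 23034 = 400515754/17389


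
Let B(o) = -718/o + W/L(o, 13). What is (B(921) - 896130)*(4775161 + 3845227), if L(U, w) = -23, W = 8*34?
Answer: -163640728993580608/21183 ≈ -7.7251e+12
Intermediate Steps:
W = 272
B(o) = -272/23 - 718/o (B(o) = -718/o + 272/(-23) = -718/o + 272*(-1/23) = -718/o - 272/23 = -272/23 - 718/o)
(B(921) - 896130)*(4775161 + 3845227) = ((-272/23 - 718/921) - 896130)*(4775161 + 3845227) = ((-272/23 - 718*1/921) - 896130)*8620388 = ((-272/23 - 718/921) - 896130)*8620388 = (-267026/21183 - 896130)*8620388 = -18982988816/21183*8620388 = -163640728993580608/21183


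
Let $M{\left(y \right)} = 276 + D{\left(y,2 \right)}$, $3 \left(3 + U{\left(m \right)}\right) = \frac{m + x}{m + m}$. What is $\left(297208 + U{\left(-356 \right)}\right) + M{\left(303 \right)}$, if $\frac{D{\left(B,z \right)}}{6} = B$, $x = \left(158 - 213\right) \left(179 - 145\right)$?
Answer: $\frac{106550815}{356} \approx 2.993 \cdot 10^{5}$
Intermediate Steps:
$x = -1870$ ($x = \left(-55\right) 34 = -1870$)
$D{\left(B,z \right)} = 6 B$
$U{\left(m \right)} = -3 + \frac{-1870 + m}{6 m}$ ($U{\left(m \right)} = -3 + \frac{\left(m - 1870\right) \frac{1}{m + m}}{3} = -3 + \frac{\left(-1870 + m\right) \frac{1}{2 m}}{3} = -3 + \frac{\frac{1}{2} \frac{1}{m} \left(-1870 + m\right)}{3} = -3 + \frac{-1870 + m}{6 m}$)
$M{\left(y \right)} = 276 + 6 y$
$\left(297208 + U{\left(-356 \right)}\right) + M{\left(303 \right)} = \left(297208 + \frac{17 \left(-110 - -356\right)}{6 \left(-356\right)}\right) + \left(276 + 6 \cdot 303\right) = \left(297208 + \frac{17}{6} \left(- \frac{1}{356}\right) \left(-110 + 356\right)\right) + \left(276 + 1818\right) = \left(297208 + \frac{17}{6} \left(- \frac{1}{356}\right) 246\right) + 2094 = \left(297208 - \frac{697}{356}\right) + 2094 = \frac{105805351}{356} + 2094 = \frac{106550815}{356}$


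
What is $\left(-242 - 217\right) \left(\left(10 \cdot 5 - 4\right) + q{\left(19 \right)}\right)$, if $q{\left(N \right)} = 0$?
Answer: $-21114$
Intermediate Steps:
$\left(-242 - 217\right) \left(\left(10 \cdot 5 - 4\right) + q{\left(19 \right)}\right) = \left(-242 - 217\right) \left(\left(10 \cdot 5 - 4\right) + 0\right) = - 459 \left(\left(50 - 4\right) + 0\right) = - 459 \left(46 + 0\right) = \left(-459\right) 46 = -21114$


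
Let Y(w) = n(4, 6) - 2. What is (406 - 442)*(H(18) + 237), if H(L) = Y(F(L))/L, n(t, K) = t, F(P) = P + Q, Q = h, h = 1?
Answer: -8536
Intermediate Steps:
Q = 1
F(P) = 1 + P (F(P) = P + 1 = 1 + P)
Y(w) = 2 (Y(w) = 4 - 2 = 2)
H(L) = 2/L
(406 - 442)*(H(18) + 237) = (406 - 442)*(2/18 + 237) = -36*(2*(1/18) + 237) = -36*(⅑ + 237) = -36*2134/9 = -8536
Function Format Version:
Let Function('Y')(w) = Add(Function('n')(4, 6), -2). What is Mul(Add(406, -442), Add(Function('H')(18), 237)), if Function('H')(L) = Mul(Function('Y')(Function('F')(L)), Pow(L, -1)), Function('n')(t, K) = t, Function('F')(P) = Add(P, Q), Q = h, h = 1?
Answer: -8536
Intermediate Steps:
Q = 1
Function('F')(P) = Add(1, P) (Function('F')(P) = Add(P, 1) = Add(1, P))
Function('Y')(w) = 2 (Function('Y')(w) = Add(4, -2) = 2)
Function('H')(L) = Mul(2, Pow(L, -1))
Mul(Add(406, -442), Add(Function('H')(18), 237)) = Mul(Add(406, -442), Add(Mul(2, Pow(18, -1)), 237)) = Mul(-36, Add(Mul(2, Rational(1, 18)), 237)) = Mul(-36, Add(Rational(1, 9), 237)) = Mul(-36, Rational(2134, 9)) = -8536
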